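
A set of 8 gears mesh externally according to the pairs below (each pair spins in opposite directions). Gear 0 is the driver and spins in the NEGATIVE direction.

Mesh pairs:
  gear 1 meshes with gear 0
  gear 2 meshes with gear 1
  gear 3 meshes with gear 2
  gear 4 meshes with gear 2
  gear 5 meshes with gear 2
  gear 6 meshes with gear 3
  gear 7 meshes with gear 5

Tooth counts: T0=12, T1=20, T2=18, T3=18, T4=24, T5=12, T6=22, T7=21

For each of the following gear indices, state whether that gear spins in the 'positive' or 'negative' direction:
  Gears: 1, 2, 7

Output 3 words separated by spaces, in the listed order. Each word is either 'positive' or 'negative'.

Answer: positive negative negative

Derivation:
Gear 0 (driver): negative (depth 0)
  gear 1: meshes with gear 0 -> depth 1 -> positive (opposite of gear 0)
  gear 2: meshes with gear 1 -> depth 2 -> negative (opposite of gear 1)
  gear 3: meshes with gear 2 -> depth 3 -> positive (opposite of gear 2)
  gear 4: meshes with gear 2 -> depth 3 -> positive (opposite of gear 2)
  gear 5: meshes with gear 2 -> depth 3 -> positive (opposite of gear 2)
  gear 6: meshes with gear 3 -> depth 4 -> negative (opposite of gear 3)
  gear 7: meshes with gear 5 -> depth 4 -> negative (opposite of gear 5)
Queried indices 1, 2, 7 -> positive, negative, negative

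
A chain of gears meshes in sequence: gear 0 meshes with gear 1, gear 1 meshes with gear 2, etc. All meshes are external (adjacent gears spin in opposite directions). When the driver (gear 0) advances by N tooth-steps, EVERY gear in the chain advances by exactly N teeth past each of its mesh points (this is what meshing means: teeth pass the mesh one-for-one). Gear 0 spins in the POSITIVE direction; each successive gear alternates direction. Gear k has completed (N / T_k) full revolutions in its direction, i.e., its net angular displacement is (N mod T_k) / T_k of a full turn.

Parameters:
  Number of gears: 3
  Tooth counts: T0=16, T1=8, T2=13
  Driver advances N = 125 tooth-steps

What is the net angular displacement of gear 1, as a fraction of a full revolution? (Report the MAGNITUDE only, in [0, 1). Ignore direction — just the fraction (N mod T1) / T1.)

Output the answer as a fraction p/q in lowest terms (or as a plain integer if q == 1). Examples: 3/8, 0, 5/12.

Answer: 5/8

Derivation:
Chain of 3 gears, tooth counts: [16, 8, 13]
  gear 0: T0=16, direction=positive, advance = 125 mod 16 = 13 teeth = 13/16 turn
  gear 1: T1=8, direction=negative, advance = 125 mod 8 = 5 teeth = 5/8 turn
  gear 2: T2=13, direction=positive, advance = 125 mod 13 = 8 teeth = 8/13 turn
Gear 1: 125 mod 8 = 5
Fraction = 5 / 8 = 5/8 (gcd(5,8)=1) = 5/8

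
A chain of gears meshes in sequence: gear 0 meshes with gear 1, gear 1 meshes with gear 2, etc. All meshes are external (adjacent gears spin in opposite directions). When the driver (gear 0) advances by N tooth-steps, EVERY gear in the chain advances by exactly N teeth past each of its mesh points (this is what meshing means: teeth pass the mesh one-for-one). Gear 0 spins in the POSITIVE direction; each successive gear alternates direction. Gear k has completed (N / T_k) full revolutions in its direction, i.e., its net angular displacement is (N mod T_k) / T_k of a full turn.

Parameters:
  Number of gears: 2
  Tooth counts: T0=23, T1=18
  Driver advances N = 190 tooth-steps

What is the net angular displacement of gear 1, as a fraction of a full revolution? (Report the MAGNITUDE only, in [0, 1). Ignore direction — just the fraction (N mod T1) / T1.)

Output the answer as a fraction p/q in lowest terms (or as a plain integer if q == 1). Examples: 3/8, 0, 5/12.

Answer: 5/9

Derivation:
Chain of 2 gears, tooth counts: [23, 18]
  gear 0: T0=23, direction=positive, advance = 190 mod 23 = 6 teeth = 6/23 turn
  gear 1: T1=18, direction=negative, advance = 190 mod 18 = 10 teeth = 10/18 turn
Gear 1: 190 mod 18 = 10
Fraction = 10 / 18 = 5/9 (gcd(10,18)=2) = 5/9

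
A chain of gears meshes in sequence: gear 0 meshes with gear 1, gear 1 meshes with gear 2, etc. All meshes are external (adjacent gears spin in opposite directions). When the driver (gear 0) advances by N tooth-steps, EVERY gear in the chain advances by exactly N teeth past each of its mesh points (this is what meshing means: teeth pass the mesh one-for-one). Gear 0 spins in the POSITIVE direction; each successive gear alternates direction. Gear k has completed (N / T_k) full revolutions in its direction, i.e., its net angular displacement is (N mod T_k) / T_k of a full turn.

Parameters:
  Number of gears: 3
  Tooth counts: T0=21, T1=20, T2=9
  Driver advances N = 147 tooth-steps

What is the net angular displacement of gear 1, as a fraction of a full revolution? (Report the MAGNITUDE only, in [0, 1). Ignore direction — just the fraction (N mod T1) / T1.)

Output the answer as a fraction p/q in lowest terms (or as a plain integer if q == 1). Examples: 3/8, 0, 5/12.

Chain of 3 gears, tooth counts: [21, 20, 9]
  gear 0: T0=21, direction=positive, advance = 147 mod 21 = 0 teeth = 0/21 turn
  gear 1: T1=20, direction=negative, advance = 147 mod 20 = 7 teeth = 7/20 turn
  gear 2: T2=9, direction=positive, advance = 147 mod 9 = 3 teeth = 3/9 turn
Gear 1: 147 mod 20 = 7
Fraction = 7 / 20 = 7/20 (gcd(7,20)=1) = 7/20

Answer: 7/20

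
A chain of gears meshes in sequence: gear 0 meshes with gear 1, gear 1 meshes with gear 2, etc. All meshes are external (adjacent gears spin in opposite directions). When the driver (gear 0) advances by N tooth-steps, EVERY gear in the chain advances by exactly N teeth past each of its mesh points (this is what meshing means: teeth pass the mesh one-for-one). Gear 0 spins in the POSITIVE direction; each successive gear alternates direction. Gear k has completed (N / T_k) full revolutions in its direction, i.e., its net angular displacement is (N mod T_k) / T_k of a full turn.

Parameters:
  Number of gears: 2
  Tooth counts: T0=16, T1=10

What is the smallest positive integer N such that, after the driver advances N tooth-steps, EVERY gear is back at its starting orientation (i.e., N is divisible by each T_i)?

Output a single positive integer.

Answer: 80

Derivation:
Gear k returns to start when N is a multiple of T_k.
All gears at start simultaneously when N is a common multiple of [16, 10]; the smallest such N is lcm(16, 10).
Start: lcm = T0 = 16
Fold in T1=10: gcd(16, 10) = 2; lcm(16, 10) = 16 * 10 / 2 = 160 / 2 = 80
Full cycle length = 80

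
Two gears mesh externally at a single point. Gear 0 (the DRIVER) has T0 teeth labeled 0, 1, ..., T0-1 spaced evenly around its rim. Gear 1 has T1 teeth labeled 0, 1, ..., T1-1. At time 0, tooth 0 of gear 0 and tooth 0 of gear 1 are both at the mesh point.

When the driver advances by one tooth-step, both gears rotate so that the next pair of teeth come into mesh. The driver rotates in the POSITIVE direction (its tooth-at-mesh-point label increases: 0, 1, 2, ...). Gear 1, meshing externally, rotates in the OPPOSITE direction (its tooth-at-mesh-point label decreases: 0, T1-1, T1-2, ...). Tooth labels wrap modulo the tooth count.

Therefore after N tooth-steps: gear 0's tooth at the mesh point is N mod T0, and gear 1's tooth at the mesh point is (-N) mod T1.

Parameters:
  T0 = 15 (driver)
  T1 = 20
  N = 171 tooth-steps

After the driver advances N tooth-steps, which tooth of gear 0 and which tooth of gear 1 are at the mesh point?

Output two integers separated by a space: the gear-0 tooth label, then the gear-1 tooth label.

Answer: 6 9

Derivation:
Gear 0 (driver, T0=15): tooth at mesh = N mod T0
  171 = 11 * 15 + 6, so 171 mod 15 = 6
  gear 0 tooth = 6
Gear 1 (driven, T1=20): tooth at mesh = (-N) mod T1
  171 = 8 * 20 + 11, so 171 mod 20 = 11
  (-171) mod 20 = (-11) mod 20 = 20 - 11 = 9
Mesh after 171 steps: gear-0 tooth 6 meets gear-1 tooth 9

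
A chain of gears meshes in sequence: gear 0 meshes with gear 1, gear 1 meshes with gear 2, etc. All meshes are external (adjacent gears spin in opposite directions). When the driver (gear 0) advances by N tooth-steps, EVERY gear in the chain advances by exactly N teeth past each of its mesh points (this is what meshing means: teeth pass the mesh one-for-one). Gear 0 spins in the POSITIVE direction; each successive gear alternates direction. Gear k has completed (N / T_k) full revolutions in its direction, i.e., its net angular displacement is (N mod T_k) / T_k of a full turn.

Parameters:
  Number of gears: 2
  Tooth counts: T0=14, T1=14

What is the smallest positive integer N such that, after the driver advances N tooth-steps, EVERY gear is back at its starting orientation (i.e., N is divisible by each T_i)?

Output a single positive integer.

Gear k returns to start when N is a multiple of T_k.
All gears at start simultaneously when N is a common multiple of [14, 14]; the smallest such N is lcm(14, 14).
Start: lcm = T0 = 14
Fold in T1=14: gcd(14, 14) = 14; lcm(14, 14) = 14 * 14 / 14 = 196 / 14 = 14
Full cycle length = 14

Answer: 14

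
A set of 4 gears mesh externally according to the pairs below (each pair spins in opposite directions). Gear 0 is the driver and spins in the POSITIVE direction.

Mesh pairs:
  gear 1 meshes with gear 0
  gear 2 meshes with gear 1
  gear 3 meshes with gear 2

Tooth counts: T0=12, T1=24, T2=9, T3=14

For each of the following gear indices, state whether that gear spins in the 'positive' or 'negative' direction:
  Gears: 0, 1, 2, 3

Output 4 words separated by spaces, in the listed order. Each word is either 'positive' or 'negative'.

Answer: positive negative positive negative

Derivation:
Gear 0 (driver): positive (depth 0)
  gear 1: meshes with gear 0 -> depth 1 -> negative (opposite of gear 0)
  gear 2: meshes with gear 1 -> depth 2 -> positive (opposite of gear 1)
  gear 3: meshes with gear 2 -> depth 3 -> negative (opposite of gear 2)
Queried indices 0, 1, 2, 3 -> positive, negative, positive, negative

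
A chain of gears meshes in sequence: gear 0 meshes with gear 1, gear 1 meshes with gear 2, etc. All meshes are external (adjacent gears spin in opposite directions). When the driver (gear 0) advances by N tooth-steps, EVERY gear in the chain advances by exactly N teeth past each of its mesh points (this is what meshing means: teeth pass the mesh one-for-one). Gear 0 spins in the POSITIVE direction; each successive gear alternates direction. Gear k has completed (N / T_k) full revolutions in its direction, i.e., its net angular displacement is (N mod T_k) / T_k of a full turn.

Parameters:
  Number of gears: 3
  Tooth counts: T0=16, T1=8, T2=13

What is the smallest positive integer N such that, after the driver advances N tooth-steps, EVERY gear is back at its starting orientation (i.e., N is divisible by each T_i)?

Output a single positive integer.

Gear k returns to start when N is a multiple of T_k.
All gears at start simultaneously when N is a common multiple of [16, 8, 13]; the smallest such N is lcm(16, 8, 13).
Start: lcm = T0 = 16
Fold in T1=8: gcd(16, 8) = 8; lcm(16, 8) = 16 * 8 / 8 = 128 / 8 = 16
Fold in T2=13: gcd(16, 13) = 1; lcm(16, 13) = 16 * 13 / 1 = 208 / 1 = 208
Full cycle length = 208

Answer: 208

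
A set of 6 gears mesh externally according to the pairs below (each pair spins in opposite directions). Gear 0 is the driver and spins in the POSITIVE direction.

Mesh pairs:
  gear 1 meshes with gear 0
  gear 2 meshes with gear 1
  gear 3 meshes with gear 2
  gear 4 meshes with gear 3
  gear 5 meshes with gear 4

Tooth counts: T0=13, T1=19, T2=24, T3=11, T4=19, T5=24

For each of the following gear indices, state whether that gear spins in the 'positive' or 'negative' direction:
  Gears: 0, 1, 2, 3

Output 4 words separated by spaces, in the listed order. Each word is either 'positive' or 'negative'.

Gear 0 (driver): positive (depth 0)
  gear 1: meshes with gear 0 -> depth 1 -> negative (opposite of gear 0)
  gear 2: meshes with gear 1 -> depth 2 -> positive (opposite of gear 1)
  gear 3: meshes with gear 2 -> depth 3 -> negative (opposite of gear 2)
  gear 4: meshes with gear 3 -> depth 4 -> positive (opposite of gear 3)
  gear 5: meshes with gear 4 -> depth 5 -> negative (opposite of gear 4)
Queried indices 0, 1, 2, 3 -> positive, negative, positive, negative

Answer: positive negative positive negative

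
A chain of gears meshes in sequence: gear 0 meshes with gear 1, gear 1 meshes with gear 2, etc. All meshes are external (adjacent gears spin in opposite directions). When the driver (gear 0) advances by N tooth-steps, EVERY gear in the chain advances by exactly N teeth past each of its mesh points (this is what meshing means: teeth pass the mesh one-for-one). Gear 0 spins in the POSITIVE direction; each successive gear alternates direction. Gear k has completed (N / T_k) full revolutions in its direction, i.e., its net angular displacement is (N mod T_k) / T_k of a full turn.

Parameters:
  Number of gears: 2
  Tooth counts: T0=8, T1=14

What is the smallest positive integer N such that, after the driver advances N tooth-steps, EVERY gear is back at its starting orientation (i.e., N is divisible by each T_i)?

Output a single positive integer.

Gear k returns to start when N is a multiple of T_k.
All gears at start simultaneously when N is a common multiple of [8, 14]; the smallest such N is lcm(8, 14).
Start: lcm = T0 = 8
Fold in T1=14: gcd(8, 14) = 2; lcm(8, 14) = 8 * 14 / 2 = 112 / 2 = 56
Full cycle length = 56

Answer: 56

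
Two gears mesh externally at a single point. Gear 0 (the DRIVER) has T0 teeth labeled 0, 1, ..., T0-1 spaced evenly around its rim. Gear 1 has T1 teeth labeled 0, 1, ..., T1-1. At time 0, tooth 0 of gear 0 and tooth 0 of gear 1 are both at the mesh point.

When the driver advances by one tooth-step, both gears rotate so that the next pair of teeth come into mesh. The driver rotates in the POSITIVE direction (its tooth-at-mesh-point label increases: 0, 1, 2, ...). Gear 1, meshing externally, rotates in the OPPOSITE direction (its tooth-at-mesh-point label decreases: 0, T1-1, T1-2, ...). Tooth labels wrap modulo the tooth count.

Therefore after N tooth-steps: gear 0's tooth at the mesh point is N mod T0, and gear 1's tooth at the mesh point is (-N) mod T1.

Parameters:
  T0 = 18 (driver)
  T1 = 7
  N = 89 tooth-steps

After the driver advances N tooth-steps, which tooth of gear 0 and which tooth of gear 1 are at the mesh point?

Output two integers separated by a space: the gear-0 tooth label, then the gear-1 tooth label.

Answer: 17 2

Derivation:
Gear 0 (driver, T0=18): tooth at mesh = N mod T0
  89 = 4 * 18 + 17, so 89 mod 18 = 17
  gear 0 tooth = 17
Gear 1 (driven, T1=7): tooth at mesh = (-N) mod T1
  89 = 12 * 7 + 5, so 89 mod 7 = 5
  (-89) mod 7 = (-5) mod 7 = 7 - 5 = 2
Mesh after 89 steps: gear-0 tooth 17 meets gear-1 tooth 2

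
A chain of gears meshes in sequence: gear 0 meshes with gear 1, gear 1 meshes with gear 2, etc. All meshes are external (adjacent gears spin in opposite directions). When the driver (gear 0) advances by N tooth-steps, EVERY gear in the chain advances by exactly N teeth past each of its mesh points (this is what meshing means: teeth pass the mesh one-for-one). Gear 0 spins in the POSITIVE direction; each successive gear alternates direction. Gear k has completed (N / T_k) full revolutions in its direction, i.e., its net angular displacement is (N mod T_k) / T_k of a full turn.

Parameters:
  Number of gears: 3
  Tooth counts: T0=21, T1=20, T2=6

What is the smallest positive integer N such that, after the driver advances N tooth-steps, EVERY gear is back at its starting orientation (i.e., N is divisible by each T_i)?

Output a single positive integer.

Gear k returns to start when N is a multiple of T_k.
All gears at start simultaneously when N is a common multiple of [21, 20, 6]; the smallest such N is lcm(21, 20, 6).
Start: lcm = T0 = 21
Fold in T1=20: gcd(21, 20) = 1; lcm(21, 20) = 21 * 20 / 1 = 420 / 1 = 420
Fold in T2=6: gcd(420, 6) = 6; lcm(420, 6) = 420 * 6 / 6 = 2520 / 6 = 420
Full cycle length = 420

Answer: 420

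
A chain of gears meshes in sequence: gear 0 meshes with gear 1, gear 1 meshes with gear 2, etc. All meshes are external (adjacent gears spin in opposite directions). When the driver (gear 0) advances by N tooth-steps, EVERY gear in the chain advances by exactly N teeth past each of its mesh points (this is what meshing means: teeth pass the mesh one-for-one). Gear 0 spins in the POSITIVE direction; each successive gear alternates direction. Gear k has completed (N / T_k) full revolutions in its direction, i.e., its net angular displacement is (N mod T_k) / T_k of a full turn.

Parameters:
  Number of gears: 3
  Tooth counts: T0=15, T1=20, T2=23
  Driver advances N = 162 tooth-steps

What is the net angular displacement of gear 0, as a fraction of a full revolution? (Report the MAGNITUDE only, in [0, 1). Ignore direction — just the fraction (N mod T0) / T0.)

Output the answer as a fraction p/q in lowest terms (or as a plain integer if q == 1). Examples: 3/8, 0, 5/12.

Answer: 4/5

Derivation:
Chain of 3 gears, tooth counts: [15, 20, 23]
  gear 0: T0=15, direction=positive, advance = 162 mod 15 = 12 teeth = 12/15 turn
  gear 1: T1=20, direction=negative, advance = 162 mod 20 = 2 teeth = 2/20 turn
  gear 2: T2=23, direction=positive, advance = 162 mod 23 = 1 teeth = 1/23 turn
Gear 0: 162 mod 15 = 12
Fraction = 12 / 15 = 4/5 (gcd(12,15)=3) = 4/5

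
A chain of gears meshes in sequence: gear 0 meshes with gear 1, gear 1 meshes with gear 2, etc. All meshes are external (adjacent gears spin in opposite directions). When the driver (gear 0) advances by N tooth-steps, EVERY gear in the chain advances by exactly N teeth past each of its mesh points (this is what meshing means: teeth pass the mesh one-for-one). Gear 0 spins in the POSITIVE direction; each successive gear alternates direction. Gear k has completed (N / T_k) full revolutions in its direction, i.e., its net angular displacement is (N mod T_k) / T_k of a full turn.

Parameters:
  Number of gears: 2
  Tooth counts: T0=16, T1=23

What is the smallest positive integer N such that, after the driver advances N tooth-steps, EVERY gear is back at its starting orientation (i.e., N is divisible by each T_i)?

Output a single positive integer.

Answer: 368

Derivation:
Gear k returns to start when N is a multiple of T_k.
All gears at start simultaneously when N is a common multiple of [16, 23]; the smallest such N is lcm(16, 23).
Start: lcm = T0 = 16
Fold in T1=23: gcd(16, 23) = 1; lcm(16, 23) = 16 * 23 / 1 = 368 / 1 = 368
Full cycle length = 368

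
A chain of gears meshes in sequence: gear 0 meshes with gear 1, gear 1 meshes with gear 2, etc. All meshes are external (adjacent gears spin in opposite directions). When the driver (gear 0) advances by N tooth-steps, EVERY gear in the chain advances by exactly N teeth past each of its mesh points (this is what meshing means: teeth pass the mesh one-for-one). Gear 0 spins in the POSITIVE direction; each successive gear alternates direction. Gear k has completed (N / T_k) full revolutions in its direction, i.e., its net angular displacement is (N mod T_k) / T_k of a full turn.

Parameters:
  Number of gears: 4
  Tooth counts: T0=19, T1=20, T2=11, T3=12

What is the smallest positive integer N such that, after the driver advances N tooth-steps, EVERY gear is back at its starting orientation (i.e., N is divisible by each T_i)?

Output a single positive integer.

Answer: 12540

Derivation:
Gear k returns to start when N is a multiple of T_k.
All gears at start simultaneously when N is a common multiple of [19, 20, 11, 12]; the smallest such N is lcm(19, 20, 11, 12).
Start: lcm = T0 = 19
Fold in T1=20: gcd(19, 20) = 1; lcm(19, 20) = 19 * 20 / 1 = 380 / 1 = 380
Fold in T2=11: gcd(380, 11) = 1; lcm(380, 11) = 380 * 11 / 1 = 4180 / 1 = 4180
Fold in T3=12: gcd(4180, 12) = 4; lcm(4180, 12) = 4180 * 12 / 4 = 50160 / 4 = 12540
Full cycle length = 12540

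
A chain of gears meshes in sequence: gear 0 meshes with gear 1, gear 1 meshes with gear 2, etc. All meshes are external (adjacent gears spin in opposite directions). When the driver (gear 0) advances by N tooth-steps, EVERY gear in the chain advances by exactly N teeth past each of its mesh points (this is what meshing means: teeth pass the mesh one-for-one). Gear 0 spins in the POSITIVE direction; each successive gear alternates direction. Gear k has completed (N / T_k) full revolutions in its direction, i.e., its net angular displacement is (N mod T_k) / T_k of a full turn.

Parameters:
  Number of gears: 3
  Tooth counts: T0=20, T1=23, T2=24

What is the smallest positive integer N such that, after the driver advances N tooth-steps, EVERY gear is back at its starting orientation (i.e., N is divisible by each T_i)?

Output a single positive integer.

Answer: 2760

Derivation:
Gear k returns to start when N is a multiple of T_k.
All gears at start simultaneously when N is a common multiple of [20, 23, 24]; the smallest such N is lcm(20, 23, 24).
Start: lcm = T0 = 20
Fold in T1=23: gcd(20, 23) = 1; lcm(20, 23) = 20 * 23 / 1 = 460 / 1 = 460
Fold in T2=24: gcd(460, 24) = 4; lcm(460, 24) = 460 * 24 / 4 = 11040 / 4 = 2760
Full cycle length = 2760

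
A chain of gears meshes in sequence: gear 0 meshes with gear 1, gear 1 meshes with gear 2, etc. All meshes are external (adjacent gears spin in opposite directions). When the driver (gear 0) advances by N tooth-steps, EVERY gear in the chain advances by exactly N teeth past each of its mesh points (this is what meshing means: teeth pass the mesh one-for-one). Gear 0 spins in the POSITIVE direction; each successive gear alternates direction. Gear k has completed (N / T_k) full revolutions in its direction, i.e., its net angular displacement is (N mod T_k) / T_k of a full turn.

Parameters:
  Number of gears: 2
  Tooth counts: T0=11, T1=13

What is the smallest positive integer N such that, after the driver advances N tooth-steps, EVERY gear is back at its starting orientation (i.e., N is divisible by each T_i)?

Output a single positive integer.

Answer: 143

Derivation:
Gear k returns to start when N is a multiple of T_k.
All gears at start simultaneously when N is a common multiple of [11, 13]; the smallest such N is lcm(11, 13).
Start: lcm = T0 = 11
Fold in T1=13: gcd(11, 13) = 1; lcm(11, 13) = 11 * 13 / 1 = 143 / 1 = 143
Full cycle length = 143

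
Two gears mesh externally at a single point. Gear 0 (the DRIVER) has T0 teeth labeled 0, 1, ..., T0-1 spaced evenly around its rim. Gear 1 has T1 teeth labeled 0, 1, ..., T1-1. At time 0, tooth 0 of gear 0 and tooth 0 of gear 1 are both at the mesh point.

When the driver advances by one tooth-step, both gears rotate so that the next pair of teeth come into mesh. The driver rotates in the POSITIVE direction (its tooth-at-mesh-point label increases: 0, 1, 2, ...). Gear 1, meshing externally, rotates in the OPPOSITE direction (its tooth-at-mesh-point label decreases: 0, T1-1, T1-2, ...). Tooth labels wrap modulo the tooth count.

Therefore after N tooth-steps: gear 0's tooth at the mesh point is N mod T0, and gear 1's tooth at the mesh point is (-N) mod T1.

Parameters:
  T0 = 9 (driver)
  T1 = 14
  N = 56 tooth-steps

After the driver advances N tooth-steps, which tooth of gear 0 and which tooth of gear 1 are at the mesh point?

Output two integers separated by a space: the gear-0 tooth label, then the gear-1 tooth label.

Gear 0 (driver, T0=9): tooth at mesh = N mod T0
  56 = 6 * 9 + 2, so 56 mod 9 = 2
  gear 0 tooth = 2
Gear 1 (driven, T1=14): tooth at mesh = (-N) mod T1
  56 = 4 * 14 + 0, so 56 mod 14 = 0
  (-56) mod 14 = 0
Mesh after 56 steps: gear-0 tooth 2 meets gear-1 tooth 0

Answer: 2 0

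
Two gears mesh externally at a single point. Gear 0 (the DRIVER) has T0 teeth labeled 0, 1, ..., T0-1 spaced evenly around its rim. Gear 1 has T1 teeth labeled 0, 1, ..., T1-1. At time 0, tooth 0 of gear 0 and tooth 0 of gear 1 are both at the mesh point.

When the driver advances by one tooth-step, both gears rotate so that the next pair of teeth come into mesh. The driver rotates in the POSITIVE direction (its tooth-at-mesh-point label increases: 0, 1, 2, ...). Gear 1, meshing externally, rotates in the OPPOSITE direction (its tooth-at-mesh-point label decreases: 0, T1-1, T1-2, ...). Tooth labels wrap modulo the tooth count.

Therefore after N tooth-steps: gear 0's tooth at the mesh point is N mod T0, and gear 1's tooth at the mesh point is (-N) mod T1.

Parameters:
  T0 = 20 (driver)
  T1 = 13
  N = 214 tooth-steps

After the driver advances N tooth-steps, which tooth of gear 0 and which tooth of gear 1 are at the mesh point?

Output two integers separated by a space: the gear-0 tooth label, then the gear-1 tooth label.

Answer: 14 7

Derivation:
Gear 0 (driver, T0=20): tooth at mesh = N mod T0
  214 = 10 * 20 + 14, so 214 mod 20 = 14
  gear 0 tooth = 14
Gear 1 (driven, T1=13): tooth at mesh = (-N) mod T1
  214 = 16 * 13 + 6, so 214 mod 13 = 6
  (-214) mod 13 = (-6) mod 13 = 13 - 6 = 7
Mesh after 214 steps: gear-0 tooth 14 meets gear-1 tooth 7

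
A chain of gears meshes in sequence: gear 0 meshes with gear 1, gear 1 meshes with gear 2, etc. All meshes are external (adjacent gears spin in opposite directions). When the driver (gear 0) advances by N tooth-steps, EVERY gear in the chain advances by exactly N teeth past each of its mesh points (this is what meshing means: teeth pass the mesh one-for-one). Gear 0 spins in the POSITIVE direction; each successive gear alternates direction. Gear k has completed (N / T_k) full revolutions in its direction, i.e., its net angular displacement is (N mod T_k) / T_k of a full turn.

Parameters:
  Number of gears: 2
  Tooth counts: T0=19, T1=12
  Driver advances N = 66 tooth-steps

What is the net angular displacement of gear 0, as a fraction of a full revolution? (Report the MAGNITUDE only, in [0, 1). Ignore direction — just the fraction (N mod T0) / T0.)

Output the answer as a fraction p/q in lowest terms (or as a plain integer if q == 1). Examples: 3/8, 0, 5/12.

Answer: 9/19

Derivation:
Chain of 2 gears, tooth counts: [19, 12]
  gear 0: T0=19, direction=positive, advance = 66 mod 19 = 9 teeth = 9/19 turn
  gear 1: T1=12, direction=negative, advance = 66 mod 12 = 6 teeth = 6/12 turn
Gear 0: 66 mod 19 = 9
Fraction = 9 / 19 = 9/19 (gcd(9,19)=1) = 9/19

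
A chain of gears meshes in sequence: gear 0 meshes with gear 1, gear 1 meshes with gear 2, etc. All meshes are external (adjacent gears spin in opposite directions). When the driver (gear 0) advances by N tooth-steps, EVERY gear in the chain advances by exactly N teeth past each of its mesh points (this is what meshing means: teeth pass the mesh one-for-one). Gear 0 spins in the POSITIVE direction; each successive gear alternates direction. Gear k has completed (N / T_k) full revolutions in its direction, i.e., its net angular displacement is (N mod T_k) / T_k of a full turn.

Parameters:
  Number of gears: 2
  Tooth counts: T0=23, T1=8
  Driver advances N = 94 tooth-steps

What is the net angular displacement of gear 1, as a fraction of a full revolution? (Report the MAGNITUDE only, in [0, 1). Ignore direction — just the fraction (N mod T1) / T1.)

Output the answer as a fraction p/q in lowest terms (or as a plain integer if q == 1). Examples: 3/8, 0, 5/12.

Answer: 3/4

Derivation:
Chain of 2 gears, tooth counts: [23, 8]
  gear 0: T0=23, direction=positive, advance = 94 mod 23 = 2 teeth = 2/23 turn
  gear 1: T1=8, direction=negative, advance = 94 mod 8 = 6 teeth = 6/8 turn
Gear 1: 94 mod 8 = 6
Fraction = 6 / 8 = 3/4 (gcd(6,8)=2) = 3/4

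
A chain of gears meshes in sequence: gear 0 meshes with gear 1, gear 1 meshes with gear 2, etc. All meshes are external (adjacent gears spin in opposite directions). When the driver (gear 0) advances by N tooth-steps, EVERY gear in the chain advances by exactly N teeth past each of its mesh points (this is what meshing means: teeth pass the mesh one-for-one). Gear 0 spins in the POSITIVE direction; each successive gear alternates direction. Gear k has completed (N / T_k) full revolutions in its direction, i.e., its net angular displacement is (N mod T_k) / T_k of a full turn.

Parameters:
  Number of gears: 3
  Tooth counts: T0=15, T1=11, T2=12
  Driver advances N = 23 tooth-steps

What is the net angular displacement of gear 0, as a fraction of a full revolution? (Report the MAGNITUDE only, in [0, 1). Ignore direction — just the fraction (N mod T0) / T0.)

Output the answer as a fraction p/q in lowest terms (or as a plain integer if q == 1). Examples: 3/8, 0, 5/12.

Answer: 8/15

Derivation:
Chain of 3 gears, tooth counts: [15, 11, 12]
  gear 0: T0=15, direction=positive, advance = 23 mod 15 = 8 teeth = 8/15 turn
  gear 1: T1=11, direction=negative, advance = 23 mod 11 = 1 teeth = 1/11 turn
  gear 2: T2=12, direction=positive, advance = 23 mod 12 = 11 teeth = 11/12 turn
Gear 0: 23 mod 15 = 8
Fraction = 8 / 15 = 8/15 (gcd(8,15)=1) = 8/15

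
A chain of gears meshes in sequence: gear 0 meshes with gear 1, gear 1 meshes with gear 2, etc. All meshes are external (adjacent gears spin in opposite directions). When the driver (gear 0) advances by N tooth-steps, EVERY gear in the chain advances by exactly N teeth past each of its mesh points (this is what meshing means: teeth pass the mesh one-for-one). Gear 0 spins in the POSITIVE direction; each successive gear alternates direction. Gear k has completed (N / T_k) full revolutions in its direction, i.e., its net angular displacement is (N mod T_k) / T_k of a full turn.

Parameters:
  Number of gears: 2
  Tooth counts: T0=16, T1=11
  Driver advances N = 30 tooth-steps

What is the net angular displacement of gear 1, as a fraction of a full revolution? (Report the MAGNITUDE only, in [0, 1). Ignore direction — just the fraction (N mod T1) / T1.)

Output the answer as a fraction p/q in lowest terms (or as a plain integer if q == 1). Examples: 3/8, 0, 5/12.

Chain of 2 gears, tooth counts: [16, 11]
  gear 0: T0=16, direction=positive, advance = 30 mod 16 = 14 teeth = 14/16 turn
  gear 1: T1=11, direction=negative, advance = 30 mod 11 = 8 teeth = 8/11 turn
Gear 1: 30 mod 11 = 8
Fraction = 8 / 11 = 8/11 (gcd(8,11)=1) = 8/11

Answer: 8/11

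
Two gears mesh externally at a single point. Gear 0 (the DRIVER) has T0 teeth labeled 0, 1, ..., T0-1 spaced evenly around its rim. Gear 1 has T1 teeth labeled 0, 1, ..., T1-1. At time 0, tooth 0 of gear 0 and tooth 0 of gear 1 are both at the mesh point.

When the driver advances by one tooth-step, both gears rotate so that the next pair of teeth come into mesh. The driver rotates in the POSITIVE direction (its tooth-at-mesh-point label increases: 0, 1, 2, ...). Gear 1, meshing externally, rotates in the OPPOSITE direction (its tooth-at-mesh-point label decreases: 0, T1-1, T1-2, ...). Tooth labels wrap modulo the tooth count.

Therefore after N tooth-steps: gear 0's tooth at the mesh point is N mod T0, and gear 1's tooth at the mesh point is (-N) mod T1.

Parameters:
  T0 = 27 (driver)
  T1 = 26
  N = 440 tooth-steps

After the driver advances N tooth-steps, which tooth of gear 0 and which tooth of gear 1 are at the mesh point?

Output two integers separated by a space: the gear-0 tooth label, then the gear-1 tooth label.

Answer: 8 2

Derivation:
Gear 0 (driver, T0=27): tooth at mesh = N mod T0
  440 = 16 * 27 + 8, so 440 mod 27 = 8
  gear 0 tooth = 8
Gear 1 (driven, T1=26): tooth at mesh = (-N) mod T1
  440 = 16 * 26 + 24, so 440 mod 26 = 24
  (-440) mod 26 = (-24) mod 26 = 26 - 24 = 2
Mesh after 440 steps: gear-0 tooth 8 meets gear-1 tooth 2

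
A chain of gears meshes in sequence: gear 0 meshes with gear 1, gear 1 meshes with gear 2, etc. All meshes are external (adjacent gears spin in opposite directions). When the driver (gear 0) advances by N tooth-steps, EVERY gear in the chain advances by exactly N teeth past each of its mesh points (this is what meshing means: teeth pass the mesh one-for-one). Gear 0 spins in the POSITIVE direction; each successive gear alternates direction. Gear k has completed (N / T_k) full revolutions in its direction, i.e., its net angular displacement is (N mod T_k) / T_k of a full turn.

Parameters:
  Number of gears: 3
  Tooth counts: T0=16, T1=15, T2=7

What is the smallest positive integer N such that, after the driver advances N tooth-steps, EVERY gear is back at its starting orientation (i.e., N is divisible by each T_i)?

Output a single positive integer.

Gear k returns to start when N is a multiple of T_k.
All gears at start simultaneously when N is a common multiple of [16, 15, 7]; the smallest such N is lcm(16, 15, 7).
Start: lcm = T0 = 16
Fold in T1=15: gcd(16, 15) = 1; lcm(16, 15) = 16 * 15 / 1 = 240 / 1 = 240
Fold in T2=7: gcd(240, 7) = 1; lcm(240, 7) = 240 * 7 / 1 = 1680 / 1 = 1680
Full cycle length = 1680

Answer: 1680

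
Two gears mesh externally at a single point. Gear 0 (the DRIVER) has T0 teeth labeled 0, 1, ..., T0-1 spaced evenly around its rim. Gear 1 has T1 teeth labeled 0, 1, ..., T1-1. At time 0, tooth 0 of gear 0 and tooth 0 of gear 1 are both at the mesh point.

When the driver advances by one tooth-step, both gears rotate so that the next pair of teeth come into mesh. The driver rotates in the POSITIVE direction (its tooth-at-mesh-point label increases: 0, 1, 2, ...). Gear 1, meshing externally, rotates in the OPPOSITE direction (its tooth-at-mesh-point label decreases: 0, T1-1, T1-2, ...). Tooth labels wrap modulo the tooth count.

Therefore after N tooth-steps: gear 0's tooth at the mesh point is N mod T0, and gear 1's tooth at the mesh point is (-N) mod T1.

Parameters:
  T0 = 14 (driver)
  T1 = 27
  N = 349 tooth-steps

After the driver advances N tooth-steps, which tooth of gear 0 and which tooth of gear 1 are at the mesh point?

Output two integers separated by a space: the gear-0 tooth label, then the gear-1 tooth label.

Answer: 13 2

Derivation:
Gear 0 (driver, T0=14): tooth at mesh = N mod T0
  349 = 24 * 14 + 13, so 349 mod 14 = 13
  gear 0 tooth = 13
Gear 1 (driven, T1=27): tooth at mesh = (-N) mod T1
  349 = 12 * 27 + 25, so 349 mod 27 = 25
  (-349) mod 27 = (-25) mod 27 = 27 - 25 = 2
Mesh after 349 steps: gear-0 tooth 13 meets gear-1 tooth 2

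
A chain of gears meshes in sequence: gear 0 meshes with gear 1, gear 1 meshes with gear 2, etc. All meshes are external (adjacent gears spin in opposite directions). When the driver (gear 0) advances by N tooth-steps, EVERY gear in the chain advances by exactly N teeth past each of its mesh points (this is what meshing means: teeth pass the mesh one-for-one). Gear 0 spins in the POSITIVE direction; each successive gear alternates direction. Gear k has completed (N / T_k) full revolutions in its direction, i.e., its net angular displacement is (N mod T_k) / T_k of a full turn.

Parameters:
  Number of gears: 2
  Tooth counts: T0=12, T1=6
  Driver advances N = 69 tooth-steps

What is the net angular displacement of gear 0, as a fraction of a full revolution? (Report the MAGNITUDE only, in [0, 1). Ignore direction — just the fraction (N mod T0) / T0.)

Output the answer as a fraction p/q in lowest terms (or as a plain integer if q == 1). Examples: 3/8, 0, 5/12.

Chain of 2 gears, tooth counts: [12, 6]
  gear 0: T0=12, direction=positive, advance = 69 mod 12 = 9 teeth = 9/12 turn
  gear 1: T1=6, direction=negative, advance = 69 mod 6 = 3 teeth = 3/6 turn
Gear 0: 69 mod 12 = 9
Fraction = 9 / 12 = 3/4 (gcd(9,12)=3) = 3/4

Answer: 3/4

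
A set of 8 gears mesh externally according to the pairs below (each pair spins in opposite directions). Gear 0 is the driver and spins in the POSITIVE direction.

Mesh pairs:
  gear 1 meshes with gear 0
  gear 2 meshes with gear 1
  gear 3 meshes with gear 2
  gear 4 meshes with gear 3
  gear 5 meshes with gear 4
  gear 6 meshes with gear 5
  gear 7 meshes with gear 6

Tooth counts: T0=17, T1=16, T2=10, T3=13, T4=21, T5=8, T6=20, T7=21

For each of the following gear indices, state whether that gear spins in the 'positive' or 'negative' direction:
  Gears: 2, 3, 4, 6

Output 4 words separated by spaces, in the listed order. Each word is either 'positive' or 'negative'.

Answer: positive negative positive positive

Derivation:
Gear 0 (driver): positive (depth 0)
  gear 1: meshes with gear 0 -> depth 1 -> negative (opposite of gear 0)
  gear 2: meshes with gear 1 -> depth 2 -> positive (opposite of gear 1)
  gear 3: meshes with gear 2 -> depth 3 -> negative (opposite of gear 2)
  gear 4: meshes with gear 3 -> depth 4 -> positive (opposite of gear 3)
  gear 5: meshes with gear 4 -> depth 5 -> negative (opposite of gear 4)
  gear 6: meshes with gear 5 -> depth 6 -> positive (opposite of gear 5)
  gear 7: meshes with gear 6 -> depth 7 -> negative (opposite of gear 6)
Queried indices 2, 3, 4, 6 -> positive, negative, positive, positive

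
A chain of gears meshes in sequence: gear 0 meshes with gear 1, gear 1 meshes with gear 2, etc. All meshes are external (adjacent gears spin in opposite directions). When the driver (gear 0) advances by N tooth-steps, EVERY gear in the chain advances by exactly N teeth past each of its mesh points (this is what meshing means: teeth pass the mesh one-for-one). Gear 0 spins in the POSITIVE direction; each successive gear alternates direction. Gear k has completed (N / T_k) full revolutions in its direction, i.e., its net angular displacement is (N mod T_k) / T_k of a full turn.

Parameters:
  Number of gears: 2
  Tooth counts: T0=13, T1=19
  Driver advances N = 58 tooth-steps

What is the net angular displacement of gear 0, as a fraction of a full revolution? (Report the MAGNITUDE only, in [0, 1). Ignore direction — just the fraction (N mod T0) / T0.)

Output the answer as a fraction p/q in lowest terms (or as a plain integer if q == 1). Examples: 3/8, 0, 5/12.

Chain of 2 gears, tooth counts: [13, 19]
  gear 0: T0=13, direction=positive, advance = 58 mod 13 = 6 teeth = 6/13 turn
  gear 1: T1=19, direction=negative, advance = 58 mod 19 = 1 teeth = 1/19 turn
Gear 0: 58 mod 13 = 6
Fraction = 6 / 13 = 6/13 (gcd(6,13)=1) = 6/13

Answer: 6/13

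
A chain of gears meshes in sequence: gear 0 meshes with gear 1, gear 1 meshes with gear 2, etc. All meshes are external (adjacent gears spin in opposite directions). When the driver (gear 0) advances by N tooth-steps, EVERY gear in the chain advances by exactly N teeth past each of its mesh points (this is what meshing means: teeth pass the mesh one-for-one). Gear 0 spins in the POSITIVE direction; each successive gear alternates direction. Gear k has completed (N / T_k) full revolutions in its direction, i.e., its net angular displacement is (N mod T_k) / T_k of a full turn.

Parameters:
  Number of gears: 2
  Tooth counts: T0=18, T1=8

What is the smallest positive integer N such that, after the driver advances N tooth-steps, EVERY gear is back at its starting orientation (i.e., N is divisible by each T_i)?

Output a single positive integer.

Answer: 72

Derivation:
Gear k returns to start when N is a multiple of T_k.
All gears at start simultaneously when N is a common multiple of [18, 8]; the smallest such N is lcm(18, 8).
Start: lcm = T0 = 18
Fold in T1=8: gcd(18, 8) = 2; lcm(18, 8) = 18 * 8 / 2 = 144 / 2 = 72
Full cycle length = 72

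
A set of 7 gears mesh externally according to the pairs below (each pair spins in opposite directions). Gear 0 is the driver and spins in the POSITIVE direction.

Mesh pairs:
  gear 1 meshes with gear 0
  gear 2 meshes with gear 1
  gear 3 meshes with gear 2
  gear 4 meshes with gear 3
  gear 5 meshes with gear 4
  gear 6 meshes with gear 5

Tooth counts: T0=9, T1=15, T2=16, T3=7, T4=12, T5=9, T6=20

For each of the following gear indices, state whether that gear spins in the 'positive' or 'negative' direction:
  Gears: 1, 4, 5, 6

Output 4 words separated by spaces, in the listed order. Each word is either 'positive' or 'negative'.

Answer: negative positive negative positive

Derivation:
Gear 0 (driver): positive (depth 0)
  gear 1: meshes with gear 0 -> depth 1 -> negative (opposite of gear 0)
  gear 2: meshes with gear 1 -> depth 2 -> positive (opposite of gear 1)
  gear 3: meshes with gear 2 -> depth 3 -> negative (opposite of gear 2)
  gear 4: meshes with gear 3 -> depth 4 -> positive (opposite of gear 3)
  gear 5: meshes with gear 4 -> depth 5 -> negative (opposite of gear 4)
  gear 6: meshes with gear 5 -> depth 6 -> positive (opposite of gear 5)
Queried indices 1, 4, 5, 6 -> negative, positive, negative, positive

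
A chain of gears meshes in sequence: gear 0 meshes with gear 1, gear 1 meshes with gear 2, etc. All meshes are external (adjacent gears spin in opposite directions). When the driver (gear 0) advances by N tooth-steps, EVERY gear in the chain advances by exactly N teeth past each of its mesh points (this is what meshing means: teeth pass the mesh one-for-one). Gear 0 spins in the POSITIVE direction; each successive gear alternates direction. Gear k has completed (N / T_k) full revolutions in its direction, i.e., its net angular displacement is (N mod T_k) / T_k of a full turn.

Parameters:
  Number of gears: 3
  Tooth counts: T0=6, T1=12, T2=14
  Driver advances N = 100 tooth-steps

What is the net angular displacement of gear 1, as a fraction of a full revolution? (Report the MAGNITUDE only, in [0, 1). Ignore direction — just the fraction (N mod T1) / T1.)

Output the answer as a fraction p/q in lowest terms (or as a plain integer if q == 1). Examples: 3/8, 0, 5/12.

Answer: 1/3

Derivation:
Chain of 3 gears, tooth counts: [6, 12, 14]
  gear 0: T0=6, direction=positive, advance = 100 mod 6 = 4 teeth = 4/6 turn
  gear 1: T1=12, direction=negative, advance = 100 mod 12 = 4 teeth = 4/12 turn
  gear 2: T2=14, direction=positive, advance = 100 mod 14 = 2 teeth = 2/14 turn
Gear 1: 100 mod 12 = 4
Fraction = 4 / 12 = 1/3 (gcd(4,12)=4) = 1/3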